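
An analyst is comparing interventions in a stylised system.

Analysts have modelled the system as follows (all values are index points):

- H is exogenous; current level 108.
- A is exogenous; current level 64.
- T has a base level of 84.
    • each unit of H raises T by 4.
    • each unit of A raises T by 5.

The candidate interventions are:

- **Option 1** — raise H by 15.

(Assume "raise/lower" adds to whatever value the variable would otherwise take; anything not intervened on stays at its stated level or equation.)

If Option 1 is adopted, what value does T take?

Option 1 (H + 15):
  H = 108 + 15 = 123
  A = 64
  T = 84 + 4·123 + 5·64 = 896

896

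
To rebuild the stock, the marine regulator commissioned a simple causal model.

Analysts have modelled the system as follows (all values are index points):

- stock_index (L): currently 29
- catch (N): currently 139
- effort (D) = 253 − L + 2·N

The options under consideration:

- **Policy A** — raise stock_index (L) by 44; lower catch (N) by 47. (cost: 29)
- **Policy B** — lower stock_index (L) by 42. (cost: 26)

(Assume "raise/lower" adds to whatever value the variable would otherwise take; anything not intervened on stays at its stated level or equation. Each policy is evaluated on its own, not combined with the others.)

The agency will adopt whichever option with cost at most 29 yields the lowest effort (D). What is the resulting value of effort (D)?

364

Policy A (L + 44, N − 47):
  L = 29 + 44 = 73
  N = 139 − 47 = 92
  D = 253 − 73 + 2·92 = 364
Policy B (L − 42):
  L = 29 − 42 = -13
  N = 139
  D = 253 − (-13) + 2·139 = 544
Comparing — Policy A: D=364, Policy B: D=544. Lowest is 364 (Policy A).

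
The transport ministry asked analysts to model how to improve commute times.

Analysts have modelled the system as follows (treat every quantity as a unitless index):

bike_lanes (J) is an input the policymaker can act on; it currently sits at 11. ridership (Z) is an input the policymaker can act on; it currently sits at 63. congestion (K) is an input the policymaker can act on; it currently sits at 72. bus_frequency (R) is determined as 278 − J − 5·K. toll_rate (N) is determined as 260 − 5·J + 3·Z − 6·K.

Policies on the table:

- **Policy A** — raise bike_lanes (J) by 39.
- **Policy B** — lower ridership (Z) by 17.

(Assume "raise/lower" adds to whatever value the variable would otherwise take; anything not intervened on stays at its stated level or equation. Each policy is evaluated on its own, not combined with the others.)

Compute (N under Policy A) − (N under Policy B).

Policy A (J + 39):
  J = 11 + 39 = 50
  Z = 63
  K = 72
  N = 260 − 5·50 + 3·63 − 6·72 = -233
Policy B (Z − 17):
  J = 11
  Z = 63 − 17 = 46
  K = 72
  N = 260 − 5·11 + 3·46 − 6·72 = -89
N: -233 − (-89) = -144

-144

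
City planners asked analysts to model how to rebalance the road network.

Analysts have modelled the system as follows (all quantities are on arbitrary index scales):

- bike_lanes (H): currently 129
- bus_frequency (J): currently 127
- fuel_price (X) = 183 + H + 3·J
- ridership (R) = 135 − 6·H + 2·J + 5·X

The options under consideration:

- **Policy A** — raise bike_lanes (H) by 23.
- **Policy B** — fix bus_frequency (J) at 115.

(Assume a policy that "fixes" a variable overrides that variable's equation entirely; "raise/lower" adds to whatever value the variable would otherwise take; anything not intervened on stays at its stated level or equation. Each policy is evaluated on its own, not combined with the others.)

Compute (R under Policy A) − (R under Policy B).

181

Policy A (H + 23):
  H = 129 + 23 = 152
  J = 127
  X = 183 + 152 + 3·127 = 716
  R = 135 − 6·152 + 2·127 + 5·716 = 3057
Policy B (J := 115):
  H = 129
  J = 115
  X = 183 + 129 + 3·115 = 657
  R = 135 − 6·129 + 2·115 + 5·657 = 2876
R: 3057 − 2876 = 181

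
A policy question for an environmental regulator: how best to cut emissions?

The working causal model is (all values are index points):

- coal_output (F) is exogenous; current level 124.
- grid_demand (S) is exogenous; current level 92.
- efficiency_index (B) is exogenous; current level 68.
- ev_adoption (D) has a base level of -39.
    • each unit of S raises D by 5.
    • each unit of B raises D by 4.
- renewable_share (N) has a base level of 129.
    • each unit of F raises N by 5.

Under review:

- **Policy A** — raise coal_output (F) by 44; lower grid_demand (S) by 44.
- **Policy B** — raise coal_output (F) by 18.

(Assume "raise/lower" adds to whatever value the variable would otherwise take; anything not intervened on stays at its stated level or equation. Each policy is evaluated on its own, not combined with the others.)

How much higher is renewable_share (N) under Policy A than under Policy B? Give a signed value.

Policy A (F + 44, S − 44):
  F = 124 + 44 = 168
  N = 129 + 5·168 = 969
Policy B (F + 18):
  F = 124 + 18 = 142
  N = 129 + 5·142 = 839
N: 969 − 839 = 130

130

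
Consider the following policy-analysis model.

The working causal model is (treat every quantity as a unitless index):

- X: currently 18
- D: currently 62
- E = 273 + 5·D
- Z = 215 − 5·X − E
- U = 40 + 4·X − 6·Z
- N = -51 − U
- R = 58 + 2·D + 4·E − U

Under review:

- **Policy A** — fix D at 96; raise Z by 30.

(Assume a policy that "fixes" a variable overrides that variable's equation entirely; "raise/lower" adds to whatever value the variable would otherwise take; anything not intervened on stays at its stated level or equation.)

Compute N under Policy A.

-3751

Policy A (D := 96, Z + 30):
  X = 18
  D = 96
  E = 273 + 5·96 = 753
  Z = 215 − 5·18 − 753 (+30 from intervention) = -598
  U = 40 + 4·18 − 6·(-598) = 3700
  N = -51 − 3700 = -3751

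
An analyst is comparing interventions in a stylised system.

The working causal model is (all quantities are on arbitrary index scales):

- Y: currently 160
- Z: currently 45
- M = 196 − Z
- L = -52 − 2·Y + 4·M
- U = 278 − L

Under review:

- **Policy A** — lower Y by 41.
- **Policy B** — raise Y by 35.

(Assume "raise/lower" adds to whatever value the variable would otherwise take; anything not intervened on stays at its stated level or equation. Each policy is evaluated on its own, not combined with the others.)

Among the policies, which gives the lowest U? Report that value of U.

Policy A (Y − 41):
  Y = 160 − 41 = 119
  Z = 45
  M = 196 − 45 = 151
  L = -52 − 2·119 + 4·151 = 314
  U = 278 − 314 = -36
Policy B (Y + 35):
  Y = 160 + 35 = 195
  Z = 45
  M = 196 − 45 = 151
  L = -52 − 2·195 + 4·151 = 162
  U = 278 − 162 = 116
Comparing — Policy A: U=-36, Policy B: U=116. Lowest is -36 (Policy A).

-36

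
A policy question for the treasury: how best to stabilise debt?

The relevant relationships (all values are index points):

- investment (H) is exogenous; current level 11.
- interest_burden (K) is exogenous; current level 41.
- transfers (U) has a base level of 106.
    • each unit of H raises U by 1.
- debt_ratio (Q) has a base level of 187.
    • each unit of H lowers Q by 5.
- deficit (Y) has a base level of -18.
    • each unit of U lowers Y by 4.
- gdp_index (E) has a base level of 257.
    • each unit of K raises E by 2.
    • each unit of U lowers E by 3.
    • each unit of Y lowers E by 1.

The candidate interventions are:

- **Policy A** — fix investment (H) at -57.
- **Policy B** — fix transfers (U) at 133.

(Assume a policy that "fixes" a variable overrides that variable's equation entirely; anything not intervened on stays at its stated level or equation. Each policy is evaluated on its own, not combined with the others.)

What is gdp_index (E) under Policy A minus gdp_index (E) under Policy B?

Policy A (H := -57):
  H = -57
  K = 41
  U = 106 + (-57) = 49
  Y = -18 − 4·49 = -214
  E = 257 + 2·41 − 3·49 − (-214) = 406
Policy B (U := 133):
  H = 11
  K = 41
  U = 133
  Y = -18 − 4·133 = -550
  E = 257 + 2·41 − 3·133 − (-550) = 490
E: 406 − 490 = -84

-84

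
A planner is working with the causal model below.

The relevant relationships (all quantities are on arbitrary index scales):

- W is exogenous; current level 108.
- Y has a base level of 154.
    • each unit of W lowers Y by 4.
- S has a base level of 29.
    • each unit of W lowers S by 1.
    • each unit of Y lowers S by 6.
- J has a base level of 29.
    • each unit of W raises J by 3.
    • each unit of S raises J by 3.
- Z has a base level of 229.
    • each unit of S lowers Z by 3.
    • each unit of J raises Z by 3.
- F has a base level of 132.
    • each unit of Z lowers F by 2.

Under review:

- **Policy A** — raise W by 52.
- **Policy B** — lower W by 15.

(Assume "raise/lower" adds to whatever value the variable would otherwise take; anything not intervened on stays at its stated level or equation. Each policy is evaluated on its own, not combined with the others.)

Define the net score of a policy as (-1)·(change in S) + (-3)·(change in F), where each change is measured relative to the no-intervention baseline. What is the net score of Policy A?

Baseline:
  W = 108
  Y = 154 − 4·108 = -278
  S = 29 − 108 − 6·(-278) = 1589
  J = 29 + 3·108 + 3·1589 = 5120
  Z = 229 − 3·1589 + 3·5120 = 10822
  F = 132 − 2·10822 = -21512
Policy A (W + 52):
  W = 108 + 52 = 160
  Y = 154 − 4·160 = -486
  S = 29 − 160 − 6·(-486) = 2785
  J = 29 + 3·160 + 3·2785 = 8864
  Z = 229 − 3·2785 + 3·8864 = 18466
  F = 132 − 2·18466 = -36800
ΔS = 2785 − 1589 = 1196; ΔF = -36800 − (-21512) = -15288
Score = (-1)·1196 + (-3)·(-15288) = 44668

44668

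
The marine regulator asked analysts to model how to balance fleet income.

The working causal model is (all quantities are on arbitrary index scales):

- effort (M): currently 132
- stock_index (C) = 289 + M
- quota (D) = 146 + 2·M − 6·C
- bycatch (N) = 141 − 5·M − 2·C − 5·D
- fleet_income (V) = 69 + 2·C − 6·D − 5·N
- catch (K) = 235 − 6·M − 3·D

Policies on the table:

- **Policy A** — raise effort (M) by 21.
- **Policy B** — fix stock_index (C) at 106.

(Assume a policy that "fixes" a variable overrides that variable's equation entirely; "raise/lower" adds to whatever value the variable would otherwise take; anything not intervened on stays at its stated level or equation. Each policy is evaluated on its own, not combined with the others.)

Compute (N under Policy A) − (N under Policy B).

Policy A (M + 21):
  M = 132 + 21 = 153
  C = 289 + 153 = 442
  D = 146 + 2·153 − 6·442 = -2200
  N = 141 − 5·153 − 2·442 − 5·(-2200) = 9492
Policy B (C := 106):
  M = 132
  C = 106
  D = 146 + 2·132 − 6·106 = -226
  N = 141 − 5·132 − 2·106 − 5·(-226) = 399
N: 9492 − 399 = 9093

9093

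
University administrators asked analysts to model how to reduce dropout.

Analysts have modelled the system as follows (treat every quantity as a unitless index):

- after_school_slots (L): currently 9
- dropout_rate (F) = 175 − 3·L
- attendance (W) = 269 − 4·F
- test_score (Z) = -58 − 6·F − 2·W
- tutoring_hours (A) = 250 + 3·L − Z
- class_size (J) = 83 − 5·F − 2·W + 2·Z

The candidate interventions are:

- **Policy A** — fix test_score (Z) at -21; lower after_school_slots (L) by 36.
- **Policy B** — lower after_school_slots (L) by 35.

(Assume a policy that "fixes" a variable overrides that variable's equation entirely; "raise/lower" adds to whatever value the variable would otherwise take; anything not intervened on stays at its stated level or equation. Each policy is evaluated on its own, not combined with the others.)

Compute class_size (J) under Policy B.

Policy B (L − 35):
  L = 9 − 35 = -26
  F = 175 − 3·(-26) = 253
  W = 269 − 4·253 = -743
  Z = -58 − 6·253 − 2·(-743) = -90
  J = 83 − 5·253 − 2·(-743) + 2·(-90) = 124

124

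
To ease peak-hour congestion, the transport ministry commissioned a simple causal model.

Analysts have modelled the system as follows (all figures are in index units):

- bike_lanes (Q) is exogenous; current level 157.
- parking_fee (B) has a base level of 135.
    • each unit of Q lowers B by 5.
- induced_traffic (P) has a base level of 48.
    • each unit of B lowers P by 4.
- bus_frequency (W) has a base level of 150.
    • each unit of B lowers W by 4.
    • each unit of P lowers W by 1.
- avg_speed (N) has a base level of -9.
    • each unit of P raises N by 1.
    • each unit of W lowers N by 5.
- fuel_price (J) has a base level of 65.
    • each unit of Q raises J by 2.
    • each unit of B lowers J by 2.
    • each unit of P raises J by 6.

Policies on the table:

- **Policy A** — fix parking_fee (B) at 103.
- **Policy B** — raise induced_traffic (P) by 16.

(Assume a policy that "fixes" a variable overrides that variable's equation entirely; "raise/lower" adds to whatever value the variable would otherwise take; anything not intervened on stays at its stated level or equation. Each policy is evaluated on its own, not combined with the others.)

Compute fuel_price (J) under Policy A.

-2011

Policy A (B := 103):
  Q = 157
  B = 103
  P = 48 − 4·103 = -364
  J = 65 + 2·157 − 2·103 + 6·(-364) = -2011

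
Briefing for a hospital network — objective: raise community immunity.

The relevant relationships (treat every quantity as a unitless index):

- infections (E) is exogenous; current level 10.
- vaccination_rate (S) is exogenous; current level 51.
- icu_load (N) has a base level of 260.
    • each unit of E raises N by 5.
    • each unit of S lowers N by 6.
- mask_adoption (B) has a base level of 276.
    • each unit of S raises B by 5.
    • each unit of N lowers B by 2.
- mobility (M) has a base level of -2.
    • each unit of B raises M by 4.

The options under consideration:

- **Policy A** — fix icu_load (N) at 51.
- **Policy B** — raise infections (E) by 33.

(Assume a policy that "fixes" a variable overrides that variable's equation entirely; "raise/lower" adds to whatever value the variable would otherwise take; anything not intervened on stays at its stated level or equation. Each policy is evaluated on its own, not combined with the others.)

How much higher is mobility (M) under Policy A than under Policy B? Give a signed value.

Policy A (N := 51):
  E = 10
  S = 51
  N = 51
  B = 276 + 5·51 − 2·51 = 429
  M = -2 + 4·429 = 1714
Policy B (E + 33):
  E = 10 + 33 = 43
  S = 51
  N = 260 + 5·43 − 6·51 = 169
  B = 276 + 5·51 − 2·169 = 193
  M = -2 + 4·193 = 770
M: 1714 − 770 = 944

944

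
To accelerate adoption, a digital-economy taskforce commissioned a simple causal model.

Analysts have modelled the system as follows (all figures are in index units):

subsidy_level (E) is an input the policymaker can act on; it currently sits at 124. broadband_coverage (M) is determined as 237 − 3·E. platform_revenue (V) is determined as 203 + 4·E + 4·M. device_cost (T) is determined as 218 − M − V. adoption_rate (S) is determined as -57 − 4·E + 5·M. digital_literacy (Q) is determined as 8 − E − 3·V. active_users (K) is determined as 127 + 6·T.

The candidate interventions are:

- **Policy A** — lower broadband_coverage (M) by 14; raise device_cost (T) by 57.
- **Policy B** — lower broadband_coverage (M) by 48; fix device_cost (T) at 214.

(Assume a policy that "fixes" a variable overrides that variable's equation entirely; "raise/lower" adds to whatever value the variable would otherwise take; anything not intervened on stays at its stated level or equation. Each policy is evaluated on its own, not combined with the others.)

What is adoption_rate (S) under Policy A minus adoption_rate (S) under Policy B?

Policy A (M − 14, T + 57):
  E = 124
  M = 237 − 3·124 (−14 from intervention) = -149
  S = -57 − 4·124 + 5·(-149) = -1298
Policy B (M − 48, T := 214):
  E = 124
  M = 237 − 3·124 (−48 from intervention) = -183
  S = -57 − 4·124 + 5·(-183) = -1468
S: -1298 − (-1468) = 170

170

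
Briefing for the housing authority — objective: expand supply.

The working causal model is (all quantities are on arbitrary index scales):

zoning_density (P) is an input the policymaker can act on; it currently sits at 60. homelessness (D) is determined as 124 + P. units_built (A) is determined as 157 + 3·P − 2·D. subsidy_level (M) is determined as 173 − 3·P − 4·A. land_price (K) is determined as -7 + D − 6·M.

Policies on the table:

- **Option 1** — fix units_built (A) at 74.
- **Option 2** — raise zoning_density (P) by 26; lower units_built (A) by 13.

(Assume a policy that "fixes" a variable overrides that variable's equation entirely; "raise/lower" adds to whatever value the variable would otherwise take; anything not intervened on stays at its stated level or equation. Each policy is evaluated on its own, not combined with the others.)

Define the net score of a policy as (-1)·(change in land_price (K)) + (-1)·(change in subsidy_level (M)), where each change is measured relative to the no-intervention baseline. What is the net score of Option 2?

Baseline:
  P = 60
  D = 124 + 60 = 184
  A = 157 + 3·60 − 2·184 = -31
  M = 173 − 3·60 − 4·(-31) = 117
  K = -7 + 184 − 6·117 = -525
Option 2 (P + 26, A − 13):
  P = 60 + 26 = 86
  D = 124 + 86 = 210
  A = 157 + 3·86 − 2·210 (−13 from intervention) = -18
  M = 173 − 3·86 − 4·(-18) = -13
  K = -7 + 210 − 6·(-13) = 281
ΔK = 281 − (-525) = 806; ΔM = -13 − 117 = -130
Score = (-1)·806 + (-1)·(-130) = -676

-676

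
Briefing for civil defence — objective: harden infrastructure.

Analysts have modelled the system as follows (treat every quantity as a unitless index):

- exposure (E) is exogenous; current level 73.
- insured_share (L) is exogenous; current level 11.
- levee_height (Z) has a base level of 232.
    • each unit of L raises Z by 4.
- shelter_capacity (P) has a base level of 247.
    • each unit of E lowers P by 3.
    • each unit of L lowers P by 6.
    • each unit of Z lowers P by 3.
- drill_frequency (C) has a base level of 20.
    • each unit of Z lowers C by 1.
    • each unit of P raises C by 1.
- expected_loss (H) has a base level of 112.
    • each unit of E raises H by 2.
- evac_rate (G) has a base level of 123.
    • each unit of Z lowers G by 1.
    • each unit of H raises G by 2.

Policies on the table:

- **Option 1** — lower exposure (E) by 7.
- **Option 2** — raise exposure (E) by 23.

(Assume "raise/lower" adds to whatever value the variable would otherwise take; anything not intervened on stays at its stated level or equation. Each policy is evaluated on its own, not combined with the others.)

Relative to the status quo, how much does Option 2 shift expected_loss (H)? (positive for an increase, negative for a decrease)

Baseline:
  E = 73
  H = 112 + 2·73 = 258
Option 2 (E + 23):
  E = 73 + 23 = 96
  H = 112 + 2·96 = 304
Change in H: 304 − 258 = 46

46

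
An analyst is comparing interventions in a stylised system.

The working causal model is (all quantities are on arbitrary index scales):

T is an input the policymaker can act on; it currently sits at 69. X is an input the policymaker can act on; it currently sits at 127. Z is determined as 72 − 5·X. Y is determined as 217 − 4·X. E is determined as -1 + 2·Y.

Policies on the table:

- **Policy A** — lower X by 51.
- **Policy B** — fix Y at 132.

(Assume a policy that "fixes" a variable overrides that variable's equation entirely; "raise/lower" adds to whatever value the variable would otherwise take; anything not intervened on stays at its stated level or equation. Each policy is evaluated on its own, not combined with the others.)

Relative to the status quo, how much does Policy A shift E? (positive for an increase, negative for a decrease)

Baseline:
  X = 127
  Y = 217 − 4·127 = -291
  E = -1 + 2·(-291) = -583
Policy A (X − 51):
  X = 127 − 51 = 76
  Y = 217 − 4·76 = -87
  E = -1 + 2·(-87) = -175
Change in E: -175 − (-583) = 408

408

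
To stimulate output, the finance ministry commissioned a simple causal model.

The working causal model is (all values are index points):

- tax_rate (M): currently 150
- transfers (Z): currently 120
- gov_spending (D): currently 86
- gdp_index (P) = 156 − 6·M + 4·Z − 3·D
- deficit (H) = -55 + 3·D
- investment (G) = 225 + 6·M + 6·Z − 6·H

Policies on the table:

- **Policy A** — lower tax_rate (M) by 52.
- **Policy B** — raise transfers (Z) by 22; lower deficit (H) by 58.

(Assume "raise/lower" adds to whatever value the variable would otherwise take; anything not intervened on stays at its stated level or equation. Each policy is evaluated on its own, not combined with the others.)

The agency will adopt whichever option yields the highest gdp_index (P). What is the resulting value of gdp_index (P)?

-210

Policy A (M − 52):
  M = 150 − 52 = 98
  Z = 120
  D = 86
  P = 156 − 6·98 + 4·120 − 3·86 = -210
Policy B (Z + 22, H − 58):
  M = 150
  Z = 120 + 22 = 142
  D = 86
  P = 156 − 6·150 + 4·142 − 3·86 = -434
Comparing — Policy A: P=-210, Policy B: P=-434. Highest is -210 (Policy A).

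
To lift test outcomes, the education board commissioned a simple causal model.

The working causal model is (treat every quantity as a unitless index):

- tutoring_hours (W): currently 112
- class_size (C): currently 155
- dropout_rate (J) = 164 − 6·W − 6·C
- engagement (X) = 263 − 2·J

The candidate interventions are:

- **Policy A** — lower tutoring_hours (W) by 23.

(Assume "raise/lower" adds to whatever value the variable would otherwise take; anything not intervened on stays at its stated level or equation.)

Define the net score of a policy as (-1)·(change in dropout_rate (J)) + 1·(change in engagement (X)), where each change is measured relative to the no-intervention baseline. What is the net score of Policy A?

Baseline:
  W = 112
  C = 155
  J = 164 − 6·112 − 6·155 = -1438
  X = 263 − 2·(-1438) = 3139
Policy A (W − 23):
  W = 112 − 23 = 89
  C = 155
  J = 164 − 6·89 − 6·155 = -1300
  X = 263 − 2·(-1300) = 2863
ΔJ = -1300 − (-1438) = 138; ΔX = 2863 − 3139 = -276
Score = (-1)·138 + 1·(-276) = -414

-414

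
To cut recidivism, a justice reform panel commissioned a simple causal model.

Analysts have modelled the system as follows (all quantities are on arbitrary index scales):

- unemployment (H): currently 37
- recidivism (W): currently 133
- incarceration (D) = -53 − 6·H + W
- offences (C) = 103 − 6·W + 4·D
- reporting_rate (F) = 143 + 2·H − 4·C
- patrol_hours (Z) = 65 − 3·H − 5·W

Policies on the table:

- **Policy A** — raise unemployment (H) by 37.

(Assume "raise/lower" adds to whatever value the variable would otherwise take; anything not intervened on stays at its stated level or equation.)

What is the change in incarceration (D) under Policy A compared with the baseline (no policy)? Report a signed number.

-222

Baseline:
  H = 37
  W = 133
  D = -53 − 6·37 + 133 = -142
Policy A (H + 37):
  H = 37 + 37 = 74
  W = 133
  D = -53 − 6·74 + 133 = -364
Change in D: -364 − (-142) = -222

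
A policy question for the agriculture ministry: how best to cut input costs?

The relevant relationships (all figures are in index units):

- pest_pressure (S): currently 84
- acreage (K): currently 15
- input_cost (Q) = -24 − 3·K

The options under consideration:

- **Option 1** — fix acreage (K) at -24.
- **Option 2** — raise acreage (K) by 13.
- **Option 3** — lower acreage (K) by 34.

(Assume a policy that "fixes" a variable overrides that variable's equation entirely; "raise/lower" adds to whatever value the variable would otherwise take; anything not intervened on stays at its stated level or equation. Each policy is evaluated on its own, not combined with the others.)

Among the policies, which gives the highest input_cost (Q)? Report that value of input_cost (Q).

Option 1 (K := -24):
  K = -24
  Q = -24 − 3·(-24) = 48
Option 2 (K + 13):
  K = 15 + 13 = 28
  Q = -24 − 3·28 = -108
Option 3 (K − 34):
  K = 15 − 34 = -19
  Q = -24 − 3·(-19) = 33
Comparing — Option 1: Q=48, Option 2: Q=-108, Option 3: Q=33. Highest is 48 (Option 1).

48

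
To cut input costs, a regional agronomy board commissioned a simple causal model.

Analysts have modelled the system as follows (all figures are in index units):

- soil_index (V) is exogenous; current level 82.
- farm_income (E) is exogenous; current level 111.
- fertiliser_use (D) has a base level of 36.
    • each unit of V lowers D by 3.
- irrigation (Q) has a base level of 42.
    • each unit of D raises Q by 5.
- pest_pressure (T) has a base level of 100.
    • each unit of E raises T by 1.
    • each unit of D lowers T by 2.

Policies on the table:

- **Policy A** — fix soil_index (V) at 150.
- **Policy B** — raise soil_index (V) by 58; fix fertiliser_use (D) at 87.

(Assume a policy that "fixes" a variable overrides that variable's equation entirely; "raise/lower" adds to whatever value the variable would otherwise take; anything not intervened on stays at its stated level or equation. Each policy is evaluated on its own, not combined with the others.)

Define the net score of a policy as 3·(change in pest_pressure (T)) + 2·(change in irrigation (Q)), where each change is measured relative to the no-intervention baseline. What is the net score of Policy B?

Baseline:
  V = 82
  E = 111
  D = 36 − 3·82 = -210
  Q = 42 + 5·(-210) = -1008
  T = 100 + 111 − 2·(-210) = 631
Policy B (V + 58, D := 87):
  V = 82 + 58 = 140
  E = 111
  D = 87
  Q = 42 + 5·87 = 477
  T = 100 + 111 − 2·87 = 37
ΔT = 37 − 631 = -594; ΔQ = 477 − (-1008) = 1485
Score = 3·(-594) + 2·1485 = 1188

1188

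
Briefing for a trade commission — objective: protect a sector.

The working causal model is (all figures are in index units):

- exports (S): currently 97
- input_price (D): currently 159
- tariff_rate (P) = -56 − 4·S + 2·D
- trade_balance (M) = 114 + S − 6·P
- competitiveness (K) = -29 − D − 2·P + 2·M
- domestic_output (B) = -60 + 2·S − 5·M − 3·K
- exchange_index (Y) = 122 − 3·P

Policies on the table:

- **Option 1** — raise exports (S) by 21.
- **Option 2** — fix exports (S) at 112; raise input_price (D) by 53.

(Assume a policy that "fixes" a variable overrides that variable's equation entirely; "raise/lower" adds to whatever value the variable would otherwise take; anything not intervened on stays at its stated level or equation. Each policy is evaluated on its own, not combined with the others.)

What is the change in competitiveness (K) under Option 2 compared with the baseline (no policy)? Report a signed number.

Baseline:
  S = 97
  D = 159
  P = -56 − 4·97 + 2·159 = -126
  M = 114 + 97 − 6·(-126) = 967
  K = -29 − 159 − 2·(-126) + 2·967 = 1998
Option 2 (S := 112, D + 53):
  S = 112
  D = 159 + 53 = 212
  P = -56 − 4·112 + 2·212 = -80
  M = 114 + 112 − 6·(-80) = 706
  K = -29 − 212 − 2·(-80) + 2·706 = 1331
Change in K: 1331 − 1998 = -667

-667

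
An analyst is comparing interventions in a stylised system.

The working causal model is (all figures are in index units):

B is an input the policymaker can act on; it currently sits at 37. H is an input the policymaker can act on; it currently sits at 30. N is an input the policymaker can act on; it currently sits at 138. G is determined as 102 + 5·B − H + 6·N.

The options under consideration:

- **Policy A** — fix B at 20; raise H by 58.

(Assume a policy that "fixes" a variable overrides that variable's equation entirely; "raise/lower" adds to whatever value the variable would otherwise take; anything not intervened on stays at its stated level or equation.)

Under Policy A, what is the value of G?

942

Policy A (B := 20, H + 58):
  B = 20
  H = 30 + 58 = 88
  N = 138
  G = 102 + 5·20 − 88 + 6·138 = 942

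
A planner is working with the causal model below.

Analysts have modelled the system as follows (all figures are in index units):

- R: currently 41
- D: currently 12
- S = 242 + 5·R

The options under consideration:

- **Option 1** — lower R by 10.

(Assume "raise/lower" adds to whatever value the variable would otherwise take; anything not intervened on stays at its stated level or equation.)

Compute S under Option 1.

397

Option 1 (R − 10):
  R = 41 − 10 = 31
  S = 242 + 5·31 = 397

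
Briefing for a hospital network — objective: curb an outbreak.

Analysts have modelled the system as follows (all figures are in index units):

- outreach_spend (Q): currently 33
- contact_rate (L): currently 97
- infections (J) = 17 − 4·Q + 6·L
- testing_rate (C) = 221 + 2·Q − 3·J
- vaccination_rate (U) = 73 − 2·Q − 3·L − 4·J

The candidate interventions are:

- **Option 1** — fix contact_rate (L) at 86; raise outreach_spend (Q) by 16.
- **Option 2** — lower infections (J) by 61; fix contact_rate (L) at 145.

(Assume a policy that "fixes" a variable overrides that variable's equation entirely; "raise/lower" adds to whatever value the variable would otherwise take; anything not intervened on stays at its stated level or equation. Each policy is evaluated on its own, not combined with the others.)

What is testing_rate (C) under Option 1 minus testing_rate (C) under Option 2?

Option 1 (L := 86, Q + 16):
  Q = 33 + 16 = 49
  L = 86
  J = 17 − 4·49 + 6·86 = 337
  C = 221 + 2·49 − 3·337 = -692
Option 2 (J − 61, L := 145):
  Q = 33
  L = 145
  J = 17 − 4·33 + 6·145 (−61 from intervention) = 694
  C = 221 + 2·33 − 3·694 = -1795
C: -692 − (-1795) = 1103

1103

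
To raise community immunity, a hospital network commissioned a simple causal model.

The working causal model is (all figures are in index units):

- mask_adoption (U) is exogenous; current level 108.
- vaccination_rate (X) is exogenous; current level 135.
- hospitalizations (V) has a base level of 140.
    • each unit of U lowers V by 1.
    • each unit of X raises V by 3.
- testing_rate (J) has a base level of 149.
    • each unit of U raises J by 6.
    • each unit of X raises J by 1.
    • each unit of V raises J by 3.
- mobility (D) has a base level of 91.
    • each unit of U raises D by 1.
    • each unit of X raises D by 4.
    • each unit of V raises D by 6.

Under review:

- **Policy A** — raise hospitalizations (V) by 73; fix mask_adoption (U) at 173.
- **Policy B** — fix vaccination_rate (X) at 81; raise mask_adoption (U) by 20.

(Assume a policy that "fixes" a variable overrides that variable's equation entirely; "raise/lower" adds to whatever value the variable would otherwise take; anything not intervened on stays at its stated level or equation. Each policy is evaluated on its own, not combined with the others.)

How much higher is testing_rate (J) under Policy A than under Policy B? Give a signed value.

894

Policy A (V + 73, U := 173):
  U = 173
  X = 135
  V = 140 − 173 + 3·135 (+73 from intervention) = 445
  J = 149 + 6·173 + 135 + 3·445 = 2657
Policy B (X := 81, U + 20):
  U = 108 + 20 = 128
  X = 81
  V = 140 − 128 + 3·81 = 255
  J = 149 + 6·128 + 81 + 3·255 = 1763
J: 2657 − 1763 = 894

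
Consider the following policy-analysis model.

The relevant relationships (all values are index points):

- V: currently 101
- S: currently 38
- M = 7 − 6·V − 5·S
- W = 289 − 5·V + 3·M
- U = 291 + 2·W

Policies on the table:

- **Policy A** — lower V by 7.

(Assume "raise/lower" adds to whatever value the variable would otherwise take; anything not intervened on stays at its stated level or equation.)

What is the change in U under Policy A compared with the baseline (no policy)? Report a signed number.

322

Baseline:
  V = 101
  S = 38
  M = 7 − 6·101 − 5·38 = -789
  W = 289 − 5·101 + 3·(-789) = -2583
  U = 291 + 2·(-2583) = -4875
Policy A (V − 7):
  V = 101 − 7 = 94
  S = 38
  M = 7 − 6·94 − 5·38 = -747
  W = 289 − 5·94 + 3·(-747) = -2422
  U = 291 + 2·(-2422) = -4553
Change in U: -4553 − (-4875) = 322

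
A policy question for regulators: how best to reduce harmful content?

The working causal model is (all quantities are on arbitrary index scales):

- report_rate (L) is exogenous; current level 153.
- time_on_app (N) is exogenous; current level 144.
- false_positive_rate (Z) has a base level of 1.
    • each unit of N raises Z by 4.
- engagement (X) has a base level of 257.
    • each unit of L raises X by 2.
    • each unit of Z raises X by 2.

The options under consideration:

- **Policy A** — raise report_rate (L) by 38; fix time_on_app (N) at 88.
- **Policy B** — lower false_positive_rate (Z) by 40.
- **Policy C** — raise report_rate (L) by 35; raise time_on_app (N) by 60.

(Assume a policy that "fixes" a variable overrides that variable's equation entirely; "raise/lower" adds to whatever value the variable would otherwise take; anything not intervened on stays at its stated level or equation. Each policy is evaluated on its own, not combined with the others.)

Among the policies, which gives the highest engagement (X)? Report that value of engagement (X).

Policy A (L + 38, N := 88):
  L = 153 + 38 = 191
  N = 88
  Z = 1 + 4·88 = 353
  X = 257 + 2·191 + 2·353 = 1345
Policy B (Z − 40):
  L = 153
  N = 144
  Z = 1 + 4·144 (−40 from intervention) = 537
  X = 257 + 2·153 + 2·537 = 1637
Policy C (L + 35, N + 60):
  L = 153 + 35 = 188
  N = 144 + 60 = 204
  Z = 1 + 4·204 = 817
  X = 257 + 2·188 + 2·817 = 2267
Comparing — Policy A: X=1345, Policy B: X=1637, Policy C: X=2267. Highest is 2267 (Policy C).

2267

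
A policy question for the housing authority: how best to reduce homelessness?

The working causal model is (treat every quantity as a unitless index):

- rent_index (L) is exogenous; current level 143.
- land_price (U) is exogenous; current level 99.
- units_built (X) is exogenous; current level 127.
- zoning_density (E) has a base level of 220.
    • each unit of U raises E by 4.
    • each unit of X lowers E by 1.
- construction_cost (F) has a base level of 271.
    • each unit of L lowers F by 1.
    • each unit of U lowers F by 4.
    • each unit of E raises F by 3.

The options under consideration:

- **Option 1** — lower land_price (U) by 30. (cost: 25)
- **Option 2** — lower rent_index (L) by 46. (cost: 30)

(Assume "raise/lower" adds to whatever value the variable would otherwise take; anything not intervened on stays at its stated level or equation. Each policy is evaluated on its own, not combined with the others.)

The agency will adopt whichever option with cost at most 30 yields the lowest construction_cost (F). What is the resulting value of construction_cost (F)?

Option 1 (U − 30):
  L = 143
  U = 99 − 30 = 69
  X = 127
  E = 220 + 4·69 − 127 = 369
  F = 271 − 143 − 4·69 + 3·369 = 959
Option 2 (L − 46):
  L = 143 − 46 = 97
  U = 99
  X = 127
  E = 220 + 4·99 − 127 = 489
  F = 271 − 97 − 4·99 + 3·489 = 1245
Comparing — Option 1: F=959, Option 2: F=1245. Lowest is 959 (Option 1).

959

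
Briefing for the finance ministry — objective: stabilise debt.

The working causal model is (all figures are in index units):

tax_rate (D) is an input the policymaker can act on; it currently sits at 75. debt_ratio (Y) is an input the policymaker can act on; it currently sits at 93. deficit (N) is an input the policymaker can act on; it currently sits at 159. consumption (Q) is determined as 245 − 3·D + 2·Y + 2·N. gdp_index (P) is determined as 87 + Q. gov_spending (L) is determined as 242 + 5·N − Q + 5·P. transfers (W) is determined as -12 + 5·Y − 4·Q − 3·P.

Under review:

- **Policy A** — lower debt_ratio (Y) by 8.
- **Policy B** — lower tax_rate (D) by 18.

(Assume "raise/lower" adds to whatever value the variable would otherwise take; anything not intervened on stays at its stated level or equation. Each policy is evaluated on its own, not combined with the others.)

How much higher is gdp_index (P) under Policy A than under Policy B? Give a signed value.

Policy A (Y − 8):
  D = 75
  Y = 93 − 8 = 85
  N = 159
  Q = 245 − 3·75 + 2·85 + 2·159 = 508
  P = 87 + 508 = 595
Policy B (D − 18):
  D = 75 − 18 = 57
  Y = 93
  N = 159
  Q = 245 − 3·57 + 2·93 + 2·159 = 578
  P = 87 + 578 = 665
P: 595 − 665 = -70

-70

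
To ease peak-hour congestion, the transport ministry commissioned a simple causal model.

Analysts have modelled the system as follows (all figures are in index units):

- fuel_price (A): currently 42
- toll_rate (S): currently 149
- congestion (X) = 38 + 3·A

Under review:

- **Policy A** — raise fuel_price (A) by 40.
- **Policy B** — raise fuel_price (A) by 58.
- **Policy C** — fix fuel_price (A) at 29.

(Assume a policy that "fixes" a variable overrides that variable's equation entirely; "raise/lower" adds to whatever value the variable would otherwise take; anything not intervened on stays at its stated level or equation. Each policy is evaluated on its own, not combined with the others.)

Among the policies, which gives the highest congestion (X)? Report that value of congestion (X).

Policy A (A + 40):
  A = 42 + 40 = 82
  X = 38 + 3·82 = 284
Policy B (A + 58):
  A = 42 + 58 = 100
  X = 38 + 3·100 = 338
Policy C (A := 29):
  A = 29
  X = 38 + 3·29 = 125
Comparing — Policy A: X=284, Policy B: X=338, Policy C: X=125. Highest is 338 (Policy B).

338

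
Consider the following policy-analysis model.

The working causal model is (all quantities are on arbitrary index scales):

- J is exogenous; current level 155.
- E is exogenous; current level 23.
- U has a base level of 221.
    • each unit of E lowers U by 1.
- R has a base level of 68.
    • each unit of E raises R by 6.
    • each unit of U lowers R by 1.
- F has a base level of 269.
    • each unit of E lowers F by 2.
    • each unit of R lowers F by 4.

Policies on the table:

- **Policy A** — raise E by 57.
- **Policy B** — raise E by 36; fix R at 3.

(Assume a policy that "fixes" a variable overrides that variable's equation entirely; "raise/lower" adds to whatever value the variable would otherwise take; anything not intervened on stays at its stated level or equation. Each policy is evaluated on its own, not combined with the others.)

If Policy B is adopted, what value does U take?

Policy B (E + 36, R := 3):
  E = 23 + 36 = 59
  U = 221 − 59 = 162

162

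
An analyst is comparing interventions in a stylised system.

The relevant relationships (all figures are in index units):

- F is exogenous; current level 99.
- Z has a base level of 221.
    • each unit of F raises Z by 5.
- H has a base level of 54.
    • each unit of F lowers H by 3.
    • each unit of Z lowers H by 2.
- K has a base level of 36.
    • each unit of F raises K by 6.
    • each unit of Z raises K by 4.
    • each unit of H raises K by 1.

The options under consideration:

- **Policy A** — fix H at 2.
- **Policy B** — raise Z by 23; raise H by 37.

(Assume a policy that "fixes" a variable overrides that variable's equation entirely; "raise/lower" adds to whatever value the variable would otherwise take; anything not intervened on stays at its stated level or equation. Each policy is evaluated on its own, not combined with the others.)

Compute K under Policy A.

3496

Policy A (H := 2):
  F = 99
  Z = 221 + 5·99 = 716
  H = 2
  K = 36 + 6·99 + 4·716 + 2 = 3496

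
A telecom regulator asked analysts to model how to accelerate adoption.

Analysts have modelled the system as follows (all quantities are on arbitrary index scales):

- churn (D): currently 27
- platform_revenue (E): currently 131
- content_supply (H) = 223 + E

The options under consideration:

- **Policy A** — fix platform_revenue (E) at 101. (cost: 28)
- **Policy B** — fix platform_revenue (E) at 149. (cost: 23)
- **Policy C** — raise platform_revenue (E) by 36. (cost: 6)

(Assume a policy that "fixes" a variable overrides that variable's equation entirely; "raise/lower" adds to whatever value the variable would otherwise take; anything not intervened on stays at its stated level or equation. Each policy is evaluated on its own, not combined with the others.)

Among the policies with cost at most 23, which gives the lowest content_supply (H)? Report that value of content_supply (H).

Policy B (E := 149):
  E = 149
  H = 223 + 149 = 372
Policy C (E + 36):
  E = 131 + 36 = 167
  H = 223 + 167 = 390
Comparing — Policy B: H=372, Policy C: H=390. Lowest is 372 (Policy B).

372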